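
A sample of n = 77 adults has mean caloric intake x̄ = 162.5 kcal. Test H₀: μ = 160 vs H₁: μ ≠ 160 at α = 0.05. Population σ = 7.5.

z = (x̄ - μ₀)/(σ/√n) = (162.5 - 160)/(7.5/√77) = 2.925. Critical value: ±1.96. Since |2.925| > 1.96, Reject H₀.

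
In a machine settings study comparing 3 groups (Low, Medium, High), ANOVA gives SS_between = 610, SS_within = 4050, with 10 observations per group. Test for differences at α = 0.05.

df_between = 2, df_within = 27. F = MS_between/MS_within = 305.0/150.0 = 2.033. F_crit ≈ 3.354. Fail to reject H₀.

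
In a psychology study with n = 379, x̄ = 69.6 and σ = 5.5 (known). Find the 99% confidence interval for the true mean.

CI = x̄ ± z*(σ/√n) = 69.6 ± 2.576(5.5/√379) = 69.6 ± 0.73 = (68.87, 70.33)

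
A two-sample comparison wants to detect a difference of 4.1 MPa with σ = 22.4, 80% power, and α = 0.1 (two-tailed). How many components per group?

n per group = 2(z_α/2 + z_β)²σ²/d² = 2×(1.645 + 0.84)²×22.4²/4.1² = 368.6 → n = 369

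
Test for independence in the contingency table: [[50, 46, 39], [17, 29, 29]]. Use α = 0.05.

χ² = 4.829. df = 2, critical = 5.991. Fail to reject H₀. No evidence of dependence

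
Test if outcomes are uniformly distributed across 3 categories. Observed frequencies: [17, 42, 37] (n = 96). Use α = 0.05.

Expected = 32 each. χ² = Σ(O-E)²/E = 10.938. df = 2, critical value = 5.991. Reject H₀.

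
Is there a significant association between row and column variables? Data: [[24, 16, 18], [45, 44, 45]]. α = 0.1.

χ² = 1.122. df = 2, critical = 4.605. Fail to reject H₀. No evidence of dependence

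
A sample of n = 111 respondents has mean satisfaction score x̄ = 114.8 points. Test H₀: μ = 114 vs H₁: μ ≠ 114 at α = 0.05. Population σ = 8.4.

z = (x̄ - μ₀)/(σ/√n) = (114.8 - 114)/(8.4/√111) = 1.003. Critical value: ±1.96. Since |1.003| ≤ 1.96, Fail to reject H₀.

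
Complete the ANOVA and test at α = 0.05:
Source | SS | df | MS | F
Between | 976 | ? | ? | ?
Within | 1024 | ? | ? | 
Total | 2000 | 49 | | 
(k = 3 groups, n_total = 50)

df_between = 2, df_within = 47. MS_between = 488.0, MS_within = 21.79. F = 22.398, F_crit ≈ 3.195. Reject H₀.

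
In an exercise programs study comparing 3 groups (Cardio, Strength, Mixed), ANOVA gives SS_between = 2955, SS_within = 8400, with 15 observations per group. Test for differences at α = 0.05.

df_between = 2, df_within = 42. F = MS_between/MS_within = 1477.5/200.0 = 7.388. F_crit ≈ 3.22. Reject H₀. At least one mean differs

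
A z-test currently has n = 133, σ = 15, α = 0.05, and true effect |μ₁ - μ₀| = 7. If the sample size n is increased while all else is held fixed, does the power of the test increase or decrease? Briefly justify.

Power increases: a larger n shrinks the standard error σ/√n, moving the sampling distribution under H₁ further from the critical value.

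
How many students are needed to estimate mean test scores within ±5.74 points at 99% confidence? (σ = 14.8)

n = (z*σ/E)² = (2.576×14.8/5.74)² = 44.1 → n = 45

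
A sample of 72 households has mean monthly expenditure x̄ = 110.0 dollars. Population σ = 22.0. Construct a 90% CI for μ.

CI = x̄ ± z*(σ/√n) = 110.0 ± 1.645(22.0/√72) = 110.0 ± 4.27 = (105.73, 114.27)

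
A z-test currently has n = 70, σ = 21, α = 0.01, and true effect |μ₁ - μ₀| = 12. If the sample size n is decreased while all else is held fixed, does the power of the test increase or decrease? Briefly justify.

Power decreases: a smaller n inflates the standard error σ/√n, pulling the sampling distribution under H₁ back toward the critical value.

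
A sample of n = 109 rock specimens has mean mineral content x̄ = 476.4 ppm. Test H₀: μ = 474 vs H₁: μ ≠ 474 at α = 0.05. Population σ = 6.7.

z = (x̄ - μ₀)/(σ/√n) = (476.4 - 474)/(6.7/√109) = 3.74. Critical value: ±1.96. Since |3.74| > 1.96, Reject H₀.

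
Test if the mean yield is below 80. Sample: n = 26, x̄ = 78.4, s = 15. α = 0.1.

t = (78.4 - 80)/(15/√26) = -0.544, df = 25. Critical t = -1.316. Fail to reject H₀.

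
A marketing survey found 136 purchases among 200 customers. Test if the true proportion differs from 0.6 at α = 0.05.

p̂ = 0.68, p₀ = 0.6. z = (p̂ - p₀)/√(p₀(1-p₀)/n) = 2.309. Critical: ±1.96. Reject H₀.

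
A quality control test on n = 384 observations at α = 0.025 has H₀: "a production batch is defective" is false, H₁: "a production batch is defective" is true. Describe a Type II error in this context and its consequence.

Type II error: failing to reject H₀ when it is false — concluding that a production batch is defective is not supported when in fact it is. Consequence: shipping a defective batch — faulty products reach customers.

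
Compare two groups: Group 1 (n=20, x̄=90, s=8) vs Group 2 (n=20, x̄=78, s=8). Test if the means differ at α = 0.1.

Pooled sp = 8.0. t = 4.743, df = 38. Critical t = ±1.686. Reject H₀.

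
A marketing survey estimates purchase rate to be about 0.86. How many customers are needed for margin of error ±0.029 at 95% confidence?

n = z²p(1-p)/E² = 1.96²×0.86×0.14/0.029² = 550.0 → n = 550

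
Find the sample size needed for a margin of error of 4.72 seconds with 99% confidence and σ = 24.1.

n = (z*σ/E)² = (2.576×24.1/4.72)² = 173.0 → n = 173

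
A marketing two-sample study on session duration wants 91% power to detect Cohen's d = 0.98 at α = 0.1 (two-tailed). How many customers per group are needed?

z_{α/2} = 1.645, z_β = Φ⁻¹(0.91) = 1.341. For large effect (d = 0.98): n per group = 2(z_{α/2} + z_β)²/d² = 2(1.645 + 1.341)²/0.98² = 18.6 → 19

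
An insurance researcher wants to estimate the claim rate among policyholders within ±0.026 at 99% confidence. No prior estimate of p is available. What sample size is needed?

Conservative approach: use p = 0.5 (maximizes p(1-p) = 0.25). n = z²(0.25)/E² = 2.576²×0.25/0.026² = 2454.1 → n = 2455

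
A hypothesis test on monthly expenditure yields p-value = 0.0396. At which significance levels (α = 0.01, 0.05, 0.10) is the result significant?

p = 0.0396. Significant at: α = 0.05, 0.1.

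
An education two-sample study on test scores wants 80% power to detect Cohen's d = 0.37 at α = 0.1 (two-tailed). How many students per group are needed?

z_{α/2} = 1.645, z_β = Φ⁻¹(0.8) = 0.842. For small effect (d = 0.37): n per group = 2(z_{α/2} + z_β)²/d² = 2(1.645 + 0.842)²/0.37² = 90.4 → 91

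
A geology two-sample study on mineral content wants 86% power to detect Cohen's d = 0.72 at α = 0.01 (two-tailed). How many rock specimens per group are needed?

z_{α/2} = 2.576, z_β = Φ⁻¹(0.86) = 1.08. For medium effect (d = 0.72): n per group = 2(z_{α/2} + z_β)²/d² = 2(2.576 + 1.08)²/0.72² = 51.6 → 52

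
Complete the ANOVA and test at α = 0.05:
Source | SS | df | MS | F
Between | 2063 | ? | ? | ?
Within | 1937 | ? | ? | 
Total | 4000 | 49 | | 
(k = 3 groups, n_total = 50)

df_between = 2, df_within = 47. MS_between = 1031.5, MS_within = 41.21. F = 25.029, F_crit ≈ 3.195. Reject H₀.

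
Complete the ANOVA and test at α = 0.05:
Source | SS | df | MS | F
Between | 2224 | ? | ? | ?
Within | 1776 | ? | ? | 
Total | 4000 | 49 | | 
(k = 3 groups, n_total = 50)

df_between = 2, df_within = 47. MS_between = 1112.0, MS_within = 37.79. F = 29.428, F_crit ≈ 3.195. Reject H₀.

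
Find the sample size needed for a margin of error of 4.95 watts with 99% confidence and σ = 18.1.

n = (z*σ/E)² = (2.576×18.1/4.95)² = 88.7 → n = 89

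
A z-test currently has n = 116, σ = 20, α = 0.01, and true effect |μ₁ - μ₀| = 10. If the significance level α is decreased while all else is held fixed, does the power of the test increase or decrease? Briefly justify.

Power decreases: a smaller α raises the critical value, so less of the H₁ sampling distribution falls in the rejection region.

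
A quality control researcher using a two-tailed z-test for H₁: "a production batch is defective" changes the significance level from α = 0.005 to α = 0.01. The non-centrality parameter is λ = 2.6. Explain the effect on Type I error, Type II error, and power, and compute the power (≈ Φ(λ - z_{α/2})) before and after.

Increasing α from 0.005 to 0.01:
• Type I error rate increases (α is the Type I rate by definition).
• Critical value moves from z_{α/2} = 2.807 to 2.576, so power = Φ(λ - z_{α/2}) goes from Φ(2.6 - 2.807) = 0.418 to Φ(2.6 - 2.576) = 0.51.
• Type II error rate β = 1 - power therefore decreases (0.582 → 0.49).
Appropriate when false negatives are costly — here, shipping a defective batch — faulty products reach customers.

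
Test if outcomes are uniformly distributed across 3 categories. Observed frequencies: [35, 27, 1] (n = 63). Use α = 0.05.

Expected = 21 each. χ² = Σ(O-E)²/E = 30.095. df = 2, critical value = 5.991. Reject H₀.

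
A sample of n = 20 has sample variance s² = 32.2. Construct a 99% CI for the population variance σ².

df = 19. χ²_{0.005} = 38.582, χ²_{0.995} = 6.844. CI for σ² = ((n-1)s²/χ²_{α/2}, (n-1)s²/χ²_{1-α/2}) = (19·32.2/38.582, 19·32.2/6.844) = (15.86, 89.39)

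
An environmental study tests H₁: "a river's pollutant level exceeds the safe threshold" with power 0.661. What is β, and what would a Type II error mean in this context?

β = 1 - power = 1 - 0.661 = 0.339. A Type II error is failing to reject H₀ when H₀ is false (false negative) — here, failing to conclude that a river's pollutant level exceeds the safe threshold when in fact it is true. Consequence: allowing unsafe pollution to continue.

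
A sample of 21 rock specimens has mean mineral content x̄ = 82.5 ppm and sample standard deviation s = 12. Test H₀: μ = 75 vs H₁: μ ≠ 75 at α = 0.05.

t = (x̄ - μ₀)/(s/√n) = (82.5 - 75)/(12/√21) = 2.864. df = 20, critical t = ±2.086. Reject H₀.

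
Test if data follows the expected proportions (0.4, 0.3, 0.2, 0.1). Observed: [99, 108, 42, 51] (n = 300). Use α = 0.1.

Expected: [120.0, 90.0, 60.0, 30.0]. χ² = 27.375. df = 3, critical = 6.251. Reject H₀.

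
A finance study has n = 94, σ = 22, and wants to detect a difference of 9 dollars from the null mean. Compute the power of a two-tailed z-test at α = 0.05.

SE = σ/√n = 22/√94 = 2.269. Non-centrality λ = d/SE = 9/2.269 = 3.966. Power ≈ Φ(λ - z_{α/2}) = Φ(3.966 - 1.96) = Φ(2.006) = 0.978.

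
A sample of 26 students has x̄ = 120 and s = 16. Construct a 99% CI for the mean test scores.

CI = x̄ ± t*(s/√n) = 120 ± 2.787(16/√26) = (111.25, 128.75)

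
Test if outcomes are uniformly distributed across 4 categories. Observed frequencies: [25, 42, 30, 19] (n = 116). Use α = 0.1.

Expected = 29 each. χ² = Σ(O-E)²/E = 9.862. df = 3, critical value = 6.251. Reject H₀.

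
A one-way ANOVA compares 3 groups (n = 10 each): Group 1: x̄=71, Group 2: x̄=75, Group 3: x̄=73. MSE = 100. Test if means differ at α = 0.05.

Grand mean = 73.0. SS_between = 80.0, MS_between = 40.0. F = 0.4, F_crit ≈ 3.354. Fail to reject H₀.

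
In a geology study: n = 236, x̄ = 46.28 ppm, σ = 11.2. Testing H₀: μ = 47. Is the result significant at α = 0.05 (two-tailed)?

z = (46.28 - 47)/(11.2/√236) = -0.988. Since |z| ≤ 1.96, not significant at α = 0.05.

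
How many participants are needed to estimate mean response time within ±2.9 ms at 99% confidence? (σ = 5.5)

n = (z*σ/E)² = (2.576×5.5/2.9)² = 23.9 → n = 24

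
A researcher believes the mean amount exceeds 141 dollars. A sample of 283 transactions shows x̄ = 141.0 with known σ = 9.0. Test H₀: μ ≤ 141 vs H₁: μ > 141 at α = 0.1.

z = 0.0. Critical value: 1.28. Fail to reject H₀.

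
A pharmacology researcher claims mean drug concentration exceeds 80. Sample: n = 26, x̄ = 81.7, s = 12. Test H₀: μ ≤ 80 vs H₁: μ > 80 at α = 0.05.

t = (81.7 - 80)/(12/√26) = 0.722, df = 25. Critical t = 1.708. Fail to reject H₀.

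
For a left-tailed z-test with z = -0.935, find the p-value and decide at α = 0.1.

p = P(Z < -0.935) = Φ(-0.935) ≈ 0.1749. Since p ≥ 0.1, fail to reject H₀ (not significant) at α = 0.1.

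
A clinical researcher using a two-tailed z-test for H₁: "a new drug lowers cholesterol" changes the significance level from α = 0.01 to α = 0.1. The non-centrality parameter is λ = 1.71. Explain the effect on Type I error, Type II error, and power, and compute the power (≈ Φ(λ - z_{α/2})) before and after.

Increasing α from 0.01 to 0.1:
• Type I error rate increases (α is the Type I rate by definition).
• Critical value moves from z_{α/2} = 2.576 to 1.645, so power = Φ(λ - z_{α/2}) goes from Φ(1.71 - 2.576) = 0.193 to Φ(1.71 - 1.645) = 0.526.
• Type II error rate β = 1 - power therefore decreases (0.807 → 0.474).
Appropriate when false negatives are costly — here, shelving an effective drug — patients miss out on a treatment that would have helped.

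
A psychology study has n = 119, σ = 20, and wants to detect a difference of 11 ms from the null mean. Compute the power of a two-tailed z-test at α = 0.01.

SE = σ/√n = 20/√119 = 1.833. Non-centrality λ = d/SE = 11/1.833 = 6.0. Power ≈ Φ(λ - z_{α/2}) = Φ(6.0 - 2.576) = Φ(3.424) = 1.0.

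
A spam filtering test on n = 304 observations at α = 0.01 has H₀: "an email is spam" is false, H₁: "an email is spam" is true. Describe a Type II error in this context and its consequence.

Type II error: failing to reject H₀ when it is false — concluding that an email is spam is not supported when in fact it is. Consequence: a spam email lands in the inbox.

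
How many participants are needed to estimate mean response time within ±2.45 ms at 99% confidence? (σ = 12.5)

n = (z*σ/E)² = (2.576×12.5/2.45)² = 172.7 → n = 173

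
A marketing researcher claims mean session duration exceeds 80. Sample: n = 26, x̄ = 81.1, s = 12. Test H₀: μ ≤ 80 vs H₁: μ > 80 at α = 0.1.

t = (81.1 - 80)/(12/√26) = 0.467, df = 25. Critical t = 1.316. Fail to reject H₀.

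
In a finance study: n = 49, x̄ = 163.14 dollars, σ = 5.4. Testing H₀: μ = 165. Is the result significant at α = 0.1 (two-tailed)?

z = (163.14 - 165)/(5.4/√49) = -2.411. Since |z| > 1.645, significant at α = 0.1.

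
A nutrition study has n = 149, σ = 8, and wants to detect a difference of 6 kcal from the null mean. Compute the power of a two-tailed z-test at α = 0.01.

SE = σ/√n = 8/√149 = 0.655. Non-centrality λ = d/SE = 6/0.655 = 9.155. Power ≈ Φ(λ - z_{α/2}) = Φ(9.155 - 2.576) = Φ(6.579) = 1.0.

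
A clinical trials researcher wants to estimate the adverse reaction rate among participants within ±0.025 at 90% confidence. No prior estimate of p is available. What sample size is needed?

Conservative approach: use p = 0.5 (maximizes p(1-p) = 0.25). n = z²(0.25)/E² = 1.645²×0.25/0.025² = 1082.4 → n = 1083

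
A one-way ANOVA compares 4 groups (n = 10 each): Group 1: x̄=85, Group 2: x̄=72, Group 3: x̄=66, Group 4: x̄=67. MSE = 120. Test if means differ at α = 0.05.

Grand mean = 72.5. SS_between = 2290.0, MS_between = 763.33. F = 6.361, F_crit ≈ 2.866. Reject H₀.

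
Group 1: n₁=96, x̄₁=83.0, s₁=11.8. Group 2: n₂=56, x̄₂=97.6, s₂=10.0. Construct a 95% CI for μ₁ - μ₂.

Difference = -14.6. SE = √(11.8²/96 + 10.0²/56) = 1.799. CI = (-18.13, -11.07)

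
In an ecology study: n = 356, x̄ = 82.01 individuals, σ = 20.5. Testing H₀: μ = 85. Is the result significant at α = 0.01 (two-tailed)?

z = (82.01 - 85)/(20.5/√356) = -2.752. Since |z| > 2.576, significant at α = 0.01.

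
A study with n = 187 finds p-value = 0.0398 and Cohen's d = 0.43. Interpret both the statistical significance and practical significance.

Statistically significant (p = 0.0398 < 0.05). Cohen's d = 0.43 indicates a small effect size. Both statistical and practical significance should be considered.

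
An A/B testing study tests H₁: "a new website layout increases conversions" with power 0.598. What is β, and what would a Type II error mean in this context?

β = 1 - power = 1 - 0.598 = 0.402. A Type II error is failing to reject H₀ when H₀ is false (false negative) — here, failing to conclude that a new website layout increases conversions when in fact it is true. Consequence: discarding a layout that would have improved conversions — lost revenue.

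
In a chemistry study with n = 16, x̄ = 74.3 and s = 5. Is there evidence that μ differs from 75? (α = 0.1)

t = (x̄ - μ₀)/(s/√n) = (74.3 - 75)/(5/√16) = -0.56. df = 15, critical t = ±1.753. Fail to reject H₀.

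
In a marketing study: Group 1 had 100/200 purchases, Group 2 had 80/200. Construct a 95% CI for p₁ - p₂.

p̂₁ = 0.5, p̂₂ = 0.4. Difference = 0.1. CI = (0.003, 0.197)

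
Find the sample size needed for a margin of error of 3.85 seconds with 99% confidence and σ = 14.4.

n = (z*σ/E)² = (2.576×14.4/3.85)² = 92.8 → n = 93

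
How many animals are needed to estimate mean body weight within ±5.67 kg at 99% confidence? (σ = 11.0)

n = (z*σ/E)² = (2.576×11.0/5.67)² = 25.0 → n = 25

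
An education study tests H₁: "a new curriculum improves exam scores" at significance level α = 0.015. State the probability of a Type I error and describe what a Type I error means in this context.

P(Type I error) = α = 0.015. A Type I error is rejecting H₀ when H₀ is actually true (false positive) — here, concluding that a new curriculum improves exam scores when in fact this is not the case. Consequence: adopting a curriculum that gives no real benefit — disruption for nothing.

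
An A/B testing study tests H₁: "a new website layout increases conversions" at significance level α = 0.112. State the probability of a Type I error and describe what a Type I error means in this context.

P(Type I error) = α = 0.112. A Type I error is rejecting H₀ when H₀ is actually true (false positive) — here, concluding that a new website layout increases conversions when in fact this is not the case. Consequence: rolling out a layout that doesn't actually help — wasted engineering effort.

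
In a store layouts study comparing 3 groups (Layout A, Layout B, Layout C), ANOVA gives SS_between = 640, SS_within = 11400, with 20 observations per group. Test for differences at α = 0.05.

df_between = 2, df_within = 57. F = MS_between/MS_within = 320.0/200.0 = 1.6. F_crit ≈ 3.159. Fail to reject H₀.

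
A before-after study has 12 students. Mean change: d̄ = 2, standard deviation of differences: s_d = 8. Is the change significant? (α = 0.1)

t = d̄/(s_d/√n) = 2/(8/√12) = 0.866. df = 11, critical t = ±1.796. Fail to reject H₀.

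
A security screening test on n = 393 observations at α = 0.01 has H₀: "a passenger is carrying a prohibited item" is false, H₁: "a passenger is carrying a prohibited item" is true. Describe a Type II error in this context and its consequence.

Type II error: failing to reject H₀ when it is false — concluding that a passenger is carrying a prohibited item is not supported when in fact it is. Consequence: letting a prohibited item through — security breach.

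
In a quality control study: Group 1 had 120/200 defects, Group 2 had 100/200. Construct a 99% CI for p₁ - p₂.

p̂₁ = 0.6, p̂₂ = 0.5. Difference = 0.1. CI = (-0.028, 0.228)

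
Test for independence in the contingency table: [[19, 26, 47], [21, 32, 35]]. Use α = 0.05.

χ² = 2.389. df = 2, critical = 5.991. Fail to reject H₀. No evidence of dependence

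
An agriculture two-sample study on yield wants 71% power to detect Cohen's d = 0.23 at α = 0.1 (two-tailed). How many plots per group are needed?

z_{α/2} = 1.645, z_β = Φ⁻¹(0.71) = 0.553. For small effect (d = 0.23): n per group = 2(z_{α/2} + z_β)²/d² = 2(1.645 + 0.553)²/0.23² = 182.7 → 183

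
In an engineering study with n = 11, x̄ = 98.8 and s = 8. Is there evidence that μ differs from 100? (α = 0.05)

t = (x̄ - μ₀)/(s/√n) = (98.8 - 100)/(8/√11) = -0.497. df = 10, critical t = ±2.228. Fail to reject H₀.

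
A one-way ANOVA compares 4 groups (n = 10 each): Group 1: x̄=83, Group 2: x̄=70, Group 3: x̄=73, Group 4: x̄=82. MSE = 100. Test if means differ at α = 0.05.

Grand mean = 77.0. SS_between = 1260.0, MS_between = 420.0. F = 4.2, F_crit ≈ 2.866. Reject H₀.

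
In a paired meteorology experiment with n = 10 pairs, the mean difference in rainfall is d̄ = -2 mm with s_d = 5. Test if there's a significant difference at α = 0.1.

t = d̄/(s_d/√n) = -2/(5/√10) = -1.265. df = 9, critical t = ±1.833. Fail to reject H₀.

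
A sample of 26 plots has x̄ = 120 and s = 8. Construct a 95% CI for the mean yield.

CI = x̄ ± t*(s/√n) = 120 ± 2.06(8/√26) = (116.77, 123.23)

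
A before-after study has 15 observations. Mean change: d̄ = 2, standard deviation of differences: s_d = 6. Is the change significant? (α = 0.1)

t = d̄/(s_d/√n) = 2/(6/√15) = 1.291. df = 14, critical t = ±1.761. Fail to reject H₀.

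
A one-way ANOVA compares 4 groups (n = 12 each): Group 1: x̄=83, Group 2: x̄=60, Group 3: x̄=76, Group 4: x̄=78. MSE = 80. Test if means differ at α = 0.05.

Grand mean = 74.25. SS_between = 3561.0, MS_between = 1187.0. F = 14.838, F_crit ≈ 2.816. Reject H₀.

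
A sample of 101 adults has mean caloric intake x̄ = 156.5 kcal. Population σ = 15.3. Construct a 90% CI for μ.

CI = x̄ ± z*(σ/√n) = 156.5 ± 1.645(15.3/√101) = 156.5 ± 2.5 = (154.0, 159.0)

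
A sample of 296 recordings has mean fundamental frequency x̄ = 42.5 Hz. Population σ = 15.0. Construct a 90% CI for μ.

CI = x̄ ± z*(σ/√n) = 42.5 ± 1.645(15.0/√296) = 42.5 ± 1.43 = (41.07, 43.93)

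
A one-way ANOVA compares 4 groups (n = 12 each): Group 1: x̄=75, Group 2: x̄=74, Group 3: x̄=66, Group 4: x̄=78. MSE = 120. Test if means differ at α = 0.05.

Grand mean = 73.25. SS_between = 945.0, MS_between = 315.0. F = 2.625, F_crit ≈ 2.816. Fail to reject H₀.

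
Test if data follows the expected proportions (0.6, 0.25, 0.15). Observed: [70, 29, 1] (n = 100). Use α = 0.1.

Expected: [60.0, 25.0, 15.0]. χ² = 15.373. df = 2, critical = 4.605. Reject H₀.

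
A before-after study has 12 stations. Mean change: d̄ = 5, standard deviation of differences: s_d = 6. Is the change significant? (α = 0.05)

t = d̄/(s_d/√n) = 5/(6/√12) = 2.887. df = 11, critical t = ±2.201. Reject H₀.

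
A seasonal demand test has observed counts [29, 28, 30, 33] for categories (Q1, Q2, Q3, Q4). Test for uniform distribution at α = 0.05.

Expected = 30 each. χ² = Σ(O-E)²/E = 0.467. df = 3, critical value = 7.815. Fail to reject H₀.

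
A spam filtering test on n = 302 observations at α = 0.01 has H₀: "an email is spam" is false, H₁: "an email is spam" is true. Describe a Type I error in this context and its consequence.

Type I error: rejecting H₀ when it is true — concluding that an email is spam when in fact it is not. Consequence: a legitimate email is sent to the spam folder and the user misses it.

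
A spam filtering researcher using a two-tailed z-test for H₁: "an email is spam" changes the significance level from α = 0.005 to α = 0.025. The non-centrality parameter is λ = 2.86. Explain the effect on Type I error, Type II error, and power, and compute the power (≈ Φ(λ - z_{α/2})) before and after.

Increasing α from 0.005 to 0.025:
• Type I error rate increases (α is the Type I rate by definition).
• Critical value moves from z_{α/2} = 2.807 to 2.241, so power = Φ(λ - z_{α/2}) goes from Φ(2.86 - 2.807) = 0.521 to Φ(2.86 - 2.241) = 0.732.
• Type II error rate β = 1 - power therefore decreases (0.479 → 0.268).
Appropriate when false negatives are costly — here, a spam email lands in the inbox.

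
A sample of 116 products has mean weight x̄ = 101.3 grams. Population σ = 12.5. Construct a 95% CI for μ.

CI = x̄ ± z*(σ/√n) = 101.3 ± 1.96(12.5/√116) = 101.3 ± 2.27 = (99.03, 103.57)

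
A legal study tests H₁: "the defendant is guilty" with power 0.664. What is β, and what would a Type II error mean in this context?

β = 1 - power = 1 - 0.664 = 0.336. A Type II error is failing to reject H₀ when H₀ is false (false negative) — here, failing to conclude that the defendant is guilty when in fact it is true. Consequence: acquitting a guilty person.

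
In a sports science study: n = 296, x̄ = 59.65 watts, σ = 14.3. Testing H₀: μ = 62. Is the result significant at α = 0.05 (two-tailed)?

z = (59.65 - 62)/(14.3/√296) = -2.827. Since |z| > 1.96, significant at α = 0.05.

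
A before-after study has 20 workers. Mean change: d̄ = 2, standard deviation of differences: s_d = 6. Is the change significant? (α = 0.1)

t = d̄/(s_d/√n) = 2/(6/√20) = 1.491. df = 19, critical t = ±1.729. Fail to reject H₀.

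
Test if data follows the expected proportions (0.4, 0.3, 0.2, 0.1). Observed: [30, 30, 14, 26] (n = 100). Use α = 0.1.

Expected: [40.0, 30.0, 20.0, 10.0]. χ² = 29.9. df = 3, critical = 6.251. Reject H₀.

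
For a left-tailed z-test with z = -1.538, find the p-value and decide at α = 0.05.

p = P(Z < -1.538) = Φ(-1.538) ≈ 0.062. Since p ≥ 0.05, fail to reject H₀ (not significant) at α = 0.05.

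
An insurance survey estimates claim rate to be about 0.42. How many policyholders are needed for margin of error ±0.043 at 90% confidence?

n = z²p(1-p)/E² = 1.645²×0.42×0.58/0.043² = 356.5 → n = 357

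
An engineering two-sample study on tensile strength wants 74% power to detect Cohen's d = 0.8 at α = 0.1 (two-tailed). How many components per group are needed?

z_{α/2} = 1.645, z_β = Φ⁻¹(0.74) = 0.643. For large effect (d = 0.8): n per group = 2(z_{α/2} + z_β)²/d² = 2(1.645 + 0.643)²/0.8² = 16.4 → 17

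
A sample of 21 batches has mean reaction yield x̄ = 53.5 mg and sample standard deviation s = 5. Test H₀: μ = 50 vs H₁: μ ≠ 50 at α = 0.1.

t = (x̄ - μ₀)/(s/√n) = (53.5 - 50)/(5/√21) = 3.208. df = 20, critical t = ±1.725. Reject H₀.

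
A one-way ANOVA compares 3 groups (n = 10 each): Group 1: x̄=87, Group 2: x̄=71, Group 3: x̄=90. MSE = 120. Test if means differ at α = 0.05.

Grand mean = 82.67. SS_between = 2086.67, MS_between = 1043.33. F = 8.694, F_crit ≈ 3.354. Reject H₀.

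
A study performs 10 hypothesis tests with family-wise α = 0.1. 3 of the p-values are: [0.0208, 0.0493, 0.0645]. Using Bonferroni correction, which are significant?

Bonferroni α = 0.1/10 = 0.01. None of the given p-values are significant.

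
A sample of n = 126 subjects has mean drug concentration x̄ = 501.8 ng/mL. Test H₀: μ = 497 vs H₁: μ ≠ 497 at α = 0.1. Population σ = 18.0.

z = (x̄ - μ₀)/(σ/√n) = (501.8 - 497)/(18.0/√126) = 2.993. Critical value: ±1.645. Since |2.993| > 1.645, Reject H₀.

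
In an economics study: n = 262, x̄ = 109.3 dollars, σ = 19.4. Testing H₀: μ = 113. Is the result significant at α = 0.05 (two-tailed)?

z = (109.3 - 113)/(19.4/√262) = -3.087. Since |z| > 1.96, significant at α = 0.05.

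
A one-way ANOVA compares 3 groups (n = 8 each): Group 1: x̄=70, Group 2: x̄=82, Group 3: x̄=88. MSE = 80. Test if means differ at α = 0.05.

Grand mean = 80.0. SS_between = 1344.0, MS_between = 672.0. F = 8.4, F_crit ≈ 3.467. Reject H₀.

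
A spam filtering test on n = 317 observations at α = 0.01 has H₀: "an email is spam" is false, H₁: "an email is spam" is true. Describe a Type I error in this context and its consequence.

Type I error: rejecting H₀ when it is true — concluding that an email is spam when in fact it is not. Consequence: a legitimate email is sent to the spam folder and the user misses it.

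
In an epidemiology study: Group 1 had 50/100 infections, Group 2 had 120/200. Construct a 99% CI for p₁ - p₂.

p̂₁ = 0.5, p̂₂ = 0.6. Difference = -0.1. CI = (-0.257, 0.057)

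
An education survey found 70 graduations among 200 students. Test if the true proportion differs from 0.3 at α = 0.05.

p̂ = 0.35, p₀ = 0.3. z = (p̂ - p₀)/√(p₀(1-p₀)/n) = 1.543. Critical: ±1.96. Fail to reject H₀.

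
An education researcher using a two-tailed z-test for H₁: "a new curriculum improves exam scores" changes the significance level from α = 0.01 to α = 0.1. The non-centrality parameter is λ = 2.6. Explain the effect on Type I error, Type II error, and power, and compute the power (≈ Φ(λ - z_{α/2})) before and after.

Increasing α from 0.01 to 0.1:
• Type I error rate increases (α is the Type I rate by definition).
• Critical value moves from z_{α/2} = 2.576 to 1.645, so power = Φ(λ - z_{α/2}) goes from Φ(2.6 - 2.576) = 0.51 to Φ(2.6 - 1.645) = 0.83.
• Type II error rate β = 1 - power therefore decreases (0.49 → 0.17).
Appropriate when false negatives are costly — here, keeping the old curriculum when the new one would have helped students.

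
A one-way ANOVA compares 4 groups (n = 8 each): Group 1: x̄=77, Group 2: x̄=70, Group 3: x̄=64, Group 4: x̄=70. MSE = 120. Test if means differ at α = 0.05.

Grand mean = 70.25. SS_between = 678.0, MS_between = 226.0. F = 1.883, F_crit ≈ 2.947. Fail to reject H₀.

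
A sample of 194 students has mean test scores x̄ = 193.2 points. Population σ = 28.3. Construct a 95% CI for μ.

CI = x̄ ± z*(σ/√n) = 193.2 ± 1.96(28.3/√194) = 193.2 ± 3.98 = (189.22, 197.18)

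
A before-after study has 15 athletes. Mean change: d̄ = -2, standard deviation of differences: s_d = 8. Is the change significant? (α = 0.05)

t = d̄/(s_d/√n) = -2/(8/√15) = -0.968. df = 14, critical t = ±2.145. Fail to reject H₀.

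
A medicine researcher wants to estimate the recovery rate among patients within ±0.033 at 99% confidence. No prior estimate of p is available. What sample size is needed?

Conservative approach: use p = 0.5 (maximizes p(1-p) = 0.25). n = z²(0.25)/E² = 2.576²×0.25/0.033² = 1523.4 → n = 1524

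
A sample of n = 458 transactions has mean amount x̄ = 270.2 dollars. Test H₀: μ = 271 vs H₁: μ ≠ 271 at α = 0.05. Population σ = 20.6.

z = (x̄ - μ₀)/(σ/√n) = (270.2 - 271)/(20.6/√458) = -0.831. Critical value: ±1.96. Since |-0.831| ≤ 1.96, Fail to reject H₀.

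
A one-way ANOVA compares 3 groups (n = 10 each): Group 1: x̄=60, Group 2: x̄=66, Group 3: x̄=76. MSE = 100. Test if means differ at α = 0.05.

Grand mean = 67.33. SS_between = 1306.67, MS_between = 653.33. F = 6.533, F_crit ≈ 3.354. Reject H₀.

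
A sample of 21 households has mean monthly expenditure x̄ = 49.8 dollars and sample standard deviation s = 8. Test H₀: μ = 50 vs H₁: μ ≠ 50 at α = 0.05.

t = (x̄ - μ₀)/(s/√n) = (49.8 - 50)/(8/√21) = -0.115. df = 20, critical t = ±2.086. Fail to reject H₀.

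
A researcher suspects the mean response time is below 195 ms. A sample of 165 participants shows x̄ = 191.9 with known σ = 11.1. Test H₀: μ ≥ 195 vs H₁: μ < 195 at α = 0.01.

z = -3.587. Critical value: -2.33. Reject H₀.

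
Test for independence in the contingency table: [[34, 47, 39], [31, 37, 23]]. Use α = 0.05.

χ² = 1.501. df = 2, critical = 5.991. Fail to reject H₀. No evidence of dependence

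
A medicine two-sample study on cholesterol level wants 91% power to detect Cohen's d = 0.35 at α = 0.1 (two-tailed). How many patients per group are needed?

z_{α/2} = 1.645, z_β = Φ⁻¹(0.91) = 1.341. For small effect (d = 0.35): n per group = 2(z_{α/2} + z_β)²/d² = 2(1.645 + 1.341)²/0.35² = 145.6 → 146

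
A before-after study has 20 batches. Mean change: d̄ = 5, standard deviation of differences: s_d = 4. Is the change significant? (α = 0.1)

t = d̄/(s_d/√n) = 5/(4/√20) = 5.59. df = 19, critical t = ±1.729. Reject H₀.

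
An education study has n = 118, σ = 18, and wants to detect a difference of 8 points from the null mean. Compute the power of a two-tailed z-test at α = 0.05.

SE = σ/√n = 18/√118 = 1.657. Non-centrality λ = d/SE = 8/1.657 = 4.828. Power ≈ Φ(λ - z_{α/2}) = Φ(4.828 - 1.96) = Φ(2.868) = 0.998.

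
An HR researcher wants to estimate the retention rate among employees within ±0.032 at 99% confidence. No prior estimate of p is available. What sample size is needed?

Conservative approach: use p = 0.5 (maximizes p(1-p) = 0.25). n = z²(0.25)/E² = 2.576²×0.25/0.032² = 1620.1 → n = 1621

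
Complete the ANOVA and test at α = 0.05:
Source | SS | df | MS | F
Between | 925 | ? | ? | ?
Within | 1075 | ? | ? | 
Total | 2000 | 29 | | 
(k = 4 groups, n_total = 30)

df_between = 3, df_within = 26. MS_between = 308.33, MS_within = 41.35. F = 7.457, F_crit ≈ 2.975. Reject H₀.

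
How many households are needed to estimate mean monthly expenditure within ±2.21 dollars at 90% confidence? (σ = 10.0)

n = (z*σ/E)² = (1.645×10.0/2.21)² = 55.4 → n = 56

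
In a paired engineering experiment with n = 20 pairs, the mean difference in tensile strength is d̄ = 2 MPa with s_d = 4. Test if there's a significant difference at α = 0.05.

t = d̄/(s_d/√n) = 2/(4/√20) = 2.236. df = 19, critical t = ±2.093. Reject H₀.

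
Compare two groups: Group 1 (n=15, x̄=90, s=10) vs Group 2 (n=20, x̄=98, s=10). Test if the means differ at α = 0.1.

Pooled sp = 10.0. t = -2.342, df = 33. Critical t = ±1.692. Reject H₀.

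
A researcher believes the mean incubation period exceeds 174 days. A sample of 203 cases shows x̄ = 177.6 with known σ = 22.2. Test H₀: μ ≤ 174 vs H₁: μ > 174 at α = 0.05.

z = 2.31. Critical value: 1.645. Reject H₀.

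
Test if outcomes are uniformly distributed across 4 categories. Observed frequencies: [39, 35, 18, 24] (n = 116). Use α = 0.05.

Expected = 29 each. χ² = Σ(O-E)²/E = 9.724. df = 3, critical value = 7.815. Reject H₀.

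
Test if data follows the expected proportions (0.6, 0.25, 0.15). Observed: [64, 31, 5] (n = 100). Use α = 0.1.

Expected: [60.0, 25.0, 15.0]. χ² = 8.373. df = 2, critical = 4.605. Reject H₀.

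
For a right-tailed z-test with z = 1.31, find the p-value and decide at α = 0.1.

p = P(Z > 1.31) = 1 - Φ(1.31) ≈ 0.0951. Since p < 0.1, reject H₀ (significant) at α = 0.1.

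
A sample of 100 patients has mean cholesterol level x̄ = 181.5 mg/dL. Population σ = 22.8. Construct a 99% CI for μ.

CI = x̄ ± z*(σ/√n) = 181.5 ± 2.576(22.8/√100) = 181.5 ± 5.87 = (175.63, 187.37)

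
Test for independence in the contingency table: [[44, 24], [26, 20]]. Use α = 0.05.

χ² = 0.775. df = 1, critical = 3.841. Fail to reject H₀. No evidence of dependence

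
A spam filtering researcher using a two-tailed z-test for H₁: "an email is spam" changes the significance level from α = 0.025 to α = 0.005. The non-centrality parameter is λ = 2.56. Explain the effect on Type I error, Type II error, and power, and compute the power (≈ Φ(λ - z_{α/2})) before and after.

Decreasing α from 0.025 to 0.005:
• Type I error rate decreases (α is the Type I rate by definition).
• Critical value moves from z_{α/2} = 2.241 to 2.807, so power = Φ(λ - z_{α/2}) goes from Φ(2.56 - 2.241) = 0.625 to Φ(2.56 - 2.807) = 0.402.
• Type II error rate β = 1 - power therefore increases (0.375 → 0.598).
Appropriate when false positives are costly — here, a legitimate email is sent to the spam folder and the user misses it.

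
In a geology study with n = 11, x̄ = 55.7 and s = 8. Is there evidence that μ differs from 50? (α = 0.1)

t = (x̄ - μ₀)/(s/√n) = (55.7 - 50)/(8/√11) = 2.363. df = 10, critical t = ±1.812. Reject H₀.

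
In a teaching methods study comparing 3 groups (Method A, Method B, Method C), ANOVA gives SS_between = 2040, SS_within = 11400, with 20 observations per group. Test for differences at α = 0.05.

df_between = 2, df_within = 57. F = MS_between/MS_within = 1020.0/200.0 = 5.1. F_crit ≈ 3.159. Reject H₀. At least one mean differs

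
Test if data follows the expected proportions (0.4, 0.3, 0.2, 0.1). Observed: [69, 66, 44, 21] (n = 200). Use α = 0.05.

Expected: [80.0, 60.0, 40.0, 20.0]. χ² = 2.562. df = 3, critical = 7.815. Fail to reject H₀.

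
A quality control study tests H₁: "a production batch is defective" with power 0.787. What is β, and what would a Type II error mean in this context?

β = 1 - power = 1 - 0.787 = 0.213. A Type II error is failing to reject H₀ when H₀ is false (false negative) — here, failing to conclude that a production batch is defective when in fact it is true. Consequence: shipping a defective batch — faulty products reach customers.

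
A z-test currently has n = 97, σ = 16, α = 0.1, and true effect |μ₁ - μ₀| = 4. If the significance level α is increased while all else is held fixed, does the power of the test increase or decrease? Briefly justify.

Power increases: a larger α lowers the critical value, so more of the H₁ sampling distribution falls in the rejection region.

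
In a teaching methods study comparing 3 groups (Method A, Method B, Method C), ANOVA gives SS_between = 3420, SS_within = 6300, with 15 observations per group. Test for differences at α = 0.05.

df_between = 2, df_within = 42. F = MS_between/MS_within = 1710.0/150.0 = 11.4. F_crit ≈ 3.22. Reject H₀. At least one mean differs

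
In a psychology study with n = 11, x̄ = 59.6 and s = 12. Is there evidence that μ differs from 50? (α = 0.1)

t = (x̄ - μ₀)/(s/√n) = (59.6 - 50)/(12/√11) = 2.653. df = 10, critical t = ±1.812. Reject H₀.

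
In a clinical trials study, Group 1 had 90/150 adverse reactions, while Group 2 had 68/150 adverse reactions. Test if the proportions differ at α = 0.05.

p̂₁ = 0.6, p̂₂ = 0.453, pooled p̂ = 0.527. z = 2.544. Critical: ±1.96. Reject H₀.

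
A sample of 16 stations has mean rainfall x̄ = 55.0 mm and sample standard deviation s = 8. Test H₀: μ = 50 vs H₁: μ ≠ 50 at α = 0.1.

t = (x̄ - μ₀)/(s/√n) = (55.0 - 50)/(8/√16) = 2.5. df = 15, critical t = ±1.753. Reject H₀.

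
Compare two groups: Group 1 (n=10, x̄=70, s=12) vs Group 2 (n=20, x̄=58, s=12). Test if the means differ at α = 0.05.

Pooled sp = 12.0. t = 2.582, df = 28. Critical t = ±2.048. Reject H₀.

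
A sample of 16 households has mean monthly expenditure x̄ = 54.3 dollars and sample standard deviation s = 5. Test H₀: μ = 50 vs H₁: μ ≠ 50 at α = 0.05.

t = (x̄ - μ₀)/(s/√n) = (54.3 - 50)/(5/√16) = 3.44. df = 15, critical t = ±2.131. Reject H₀.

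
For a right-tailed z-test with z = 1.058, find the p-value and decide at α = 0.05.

p = P(Z > 1.058) = 1 - Φ(1.058) ≈ 0.145. Since p ≥ 0.05, fail to reject H₀ (not significant) at α = 0.05.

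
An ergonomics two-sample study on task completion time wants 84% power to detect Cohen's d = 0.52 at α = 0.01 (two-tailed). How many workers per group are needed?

z_{α/2} = 2.576, z_β = Φ⁻¹(0.84) = 0.994. For medium effect (d = 0.52): n per group = 2(z_{α/2} + z_β)²/d² = 2(2.576 + 0.994)²/0.52² = 94.3 → 95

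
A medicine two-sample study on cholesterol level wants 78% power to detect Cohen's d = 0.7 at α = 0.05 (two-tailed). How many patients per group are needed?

z_{α/2} = 1.96, z_β = Φ⁻¹(0.78) = 0.772. For medium effect (d = 0.7): n per group = 2(z_{α/2} + z_β)²/d² = 2(1.96 + 0.772)²/0.7² = 30.5 → 31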